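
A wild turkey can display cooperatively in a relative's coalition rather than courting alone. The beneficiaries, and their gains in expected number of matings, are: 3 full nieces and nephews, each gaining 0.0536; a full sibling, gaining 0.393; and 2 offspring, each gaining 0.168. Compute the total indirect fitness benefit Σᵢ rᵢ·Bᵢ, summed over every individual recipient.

r to a full niece or nephew = 1/4 (full aunt/uncle↔niece/nephew: two paths of length 3 through the shared grandparent pair: r = 2·(1/2)^3 = 1/4).
r to a full sibling = 1/2 (full sibs share both parents — two paths of length 2: r = 2·(1/2)^2 = 1/2).
r to an offspring = 1/2 (one parent–offspring link: r = (1/2)^1 = 1/2).
Summing one r·B term per recipient: 3·0.25·0.0536 + 1·0.5·0.393 + 2·0.5·0.168 = 0.4047.

0.4047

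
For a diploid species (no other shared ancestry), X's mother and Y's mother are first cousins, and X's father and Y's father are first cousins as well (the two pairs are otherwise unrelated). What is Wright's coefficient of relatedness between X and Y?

Relatedness sums over independent paths through distinct common ancestors.
X and Y are related in two ways: second cousins through their mothers (r = 1/32) and second cousins through their fathers (r = 1/32).
r = 1/32 + 1/32 = 0.0625.

0.0625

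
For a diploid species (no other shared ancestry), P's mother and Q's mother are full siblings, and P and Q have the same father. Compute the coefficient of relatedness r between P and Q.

Wright's path rule: contributions from independent ancestry routes add.
P and Q are related in two ways: first cousins through their mothers (r = 1/8) and half-sibs through their shared father (r = 1/4).
r = 1/8 + 1/4 = 0.375.

0.375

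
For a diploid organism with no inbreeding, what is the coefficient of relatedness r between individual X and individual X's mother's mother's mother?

Each parent–offspring link contributes a factor of 1/2, and independent paths through distinct common ancestors add.
Three parent–offspring links: r = (1/2)^3 = 1/8.

0.125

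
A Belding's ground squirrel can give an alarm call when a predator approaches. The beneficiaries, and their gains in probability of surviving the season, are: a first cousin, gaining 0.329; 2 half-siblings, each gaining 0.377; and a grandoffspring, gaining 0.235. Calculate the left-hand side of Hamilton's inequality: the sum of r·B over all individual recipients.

r to a first cousin = 0.125 (first cousins share one grandparent pair — two paths of length 4: r = 2·(1/2)^4 = 1/8).
r to a half-sibling = 0.25 (half-sibs share one parent — one path of length 2: r = (1/2)^2 = 1/4).
r to a grandoffspring = 0.25 (two parent–offspring links: r = (1/2)^2 = 1/4).
Summing one r·B term per recipient: 1·0.125·0.329 + 2·0.25·0.377 + 1·0.25·0.235 = 0.288375.

0.288375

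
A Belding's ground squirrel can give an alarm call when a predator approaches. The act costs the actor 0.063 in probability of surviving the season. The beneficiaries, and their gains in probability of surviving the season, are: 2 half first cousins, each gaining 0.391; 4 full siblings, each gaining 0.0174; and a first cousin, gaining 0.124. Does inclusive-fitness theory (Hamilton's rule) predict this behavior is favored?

Hamilton's rule: the trait is favored when the sum of r·B over every recipient exceeds the actor's cost C.
r to a half first cousin = 1/16 (half first cousins share one grandparent — one path of length 4: r = (1/2)^4 = 1/16).
r to a full sibling = 1/2 (full sibs share both parents — two paths of length 2: r = 2·(1/2)^2 = 1/2).
r to a first cousin = 1/8 (first cousins share one grandparent pair — two paths of length 4: r = 2·(1/2)^4 = 1/8).
Summing one r·B term per recipient: 2·0.0625·0.391 + 4·0.5·0.0174 + 1·0.125·0.124 = 0.099175.
0.099175 > 0.063: the indirect benefit exceeds the cost.

Yes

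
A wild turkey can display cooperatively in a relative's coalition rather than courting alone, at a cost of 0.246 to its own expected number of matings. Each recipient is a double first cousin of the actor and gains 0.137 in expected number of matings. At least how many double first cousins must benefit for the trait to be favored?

r to a double first cousin = 1/4 (double first cousins share both grandparent pairs — four paths of length 4: r = 4·(1/2)^4 = 1/4).
Hamilton's rule: n·r·B > C  ⇒  n > C/(r·B) = 0.246/(0.25·0.137) = 7.182.
The smallest integer exceeding 7.182 is 8.

8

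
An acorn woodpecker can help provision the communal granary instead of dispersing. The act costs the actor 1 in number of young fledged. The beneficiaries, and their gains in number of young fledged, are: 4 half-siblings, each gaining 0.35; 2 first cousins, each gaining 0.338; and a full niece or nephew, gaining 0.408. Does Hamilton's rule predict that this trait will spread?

No

Hamilton's rule: the trait is favored when the sum of r·B over every recipient exceeds the actor's cost C.
r to a half-sibling = 0.25 (half-sibs share one parent — one path of length 2: r = (1/2)^2 = 1/4).
r to a first cousin = 1/8 (first cousins share one grandparent pair — two paths of length 4: r = 2·(1/2)^4 = 1/8).
r to a full niece or nephew = 1/4 (full aunt/uncle↔niece/nephew: two paths of length 3 through the shared grandparent pair: r = 2·(1/2)^3 = 1/4).
Summing one r·B term per recipient: 4·0.25·0.35 + 2·0.125·0.338 + 1·0.25·0.408 = 0.5365.
0.5365 < 1: the indirect benefit is less than the cost.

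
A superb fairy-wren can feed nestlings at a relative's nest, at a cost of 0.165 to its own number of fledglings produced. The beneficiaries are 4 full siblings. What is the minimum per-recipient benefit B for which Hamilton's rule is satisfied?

0.0825

r to a full sibling = 0.5 (full sibs share both parents — two paths of length 2: r = 2·(1/2)^2 = 1/2).
Hamilton's rule with n recipients of equal r: n·r·B > C, so B > C/(n·r) = 0.165/(4·0.5) = 0.0825.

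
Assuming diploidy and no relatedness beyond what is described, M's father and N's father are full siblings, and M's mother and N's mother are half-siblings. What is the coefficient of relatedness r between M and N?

0.1875

Independent pedigree routes through distinct common ancestors add.
M and N are related in two ways: first cousins through their fathers (r = 1/8) and half first cousins through their mothers (r = 1/16).
r = 1/8 + 1/16 = 0.1875.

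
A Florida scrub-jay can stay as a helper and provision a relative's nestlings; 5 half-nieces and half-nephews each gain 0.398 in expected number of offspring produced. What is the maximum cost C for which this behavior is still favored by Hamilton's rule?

r to a half-niece or half-nephew = 1/8 (half-aunt/uncle↔niece/nephew: one path of length 3: r = (1/2)^3 = 1/8).
Hamilton's rule: n·r·B > C, so the trait is favored while C < n·r·B = 5·0.125·0.398 = 0.24875.

0.24875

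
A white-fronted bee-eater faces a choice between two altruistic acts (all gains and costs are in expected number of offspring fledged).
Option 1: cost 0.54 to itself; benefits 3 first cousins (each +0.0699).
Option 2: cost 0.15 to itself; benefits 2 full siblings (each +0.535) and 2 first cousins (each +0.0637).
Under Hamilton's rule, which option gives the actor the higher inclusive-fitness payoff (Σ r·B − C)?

Option 2

Option 1: r to a first cousin = 0.125.
Option 1: Σ r·B − C = (3·0.125·0.0699) − 0.54 = -0.5137875.
Option 2: r to a full sibling = 0.5.
Option 2: r to a first cousin = 0.125.
Option 2: Σ r·B − C = (2·0.5·0.535 + 2·0.125·0.0637) − 0.15 = 0.400925.
Option 2 has the higher net inclusive-fitness payoff.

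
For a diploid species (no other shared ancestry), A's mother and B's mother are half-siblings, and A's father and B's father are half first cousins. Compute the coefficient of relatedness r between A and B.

Independent pedigree routes through distinct common ancestors add.
A and B are related in two ways: half first cousins through their mothers (r = 1/16) and half second cousins through their fathers (r = 1/64).
r = 1/16 + 1/64 = 0.078125.

0.078125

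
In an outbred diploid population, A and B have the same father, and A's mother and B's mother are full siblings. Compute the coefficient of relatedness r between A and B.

0.375

Relatedness sums over independent paths through distinct common ancestors.
A and B are related in two ways: half-sibs through their shared father (r = 1/4) and first cousins through their mothers (r = 1/8).
r = 1/4 + 1/8 = 0.375.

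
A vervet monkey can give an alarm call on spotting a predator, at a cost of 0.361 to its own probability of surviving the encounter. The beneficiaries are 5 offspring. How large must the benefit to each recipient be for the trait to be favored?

0.1444

r to an offspring = 1/2 (one parent–offspring link: r = (1/2)^1 = 1/2).
Hamilton's rule with n recipients of equal r: n·r·B > C, so B > C/(n·r) = 0.361/(5·0.5) = 0.1444.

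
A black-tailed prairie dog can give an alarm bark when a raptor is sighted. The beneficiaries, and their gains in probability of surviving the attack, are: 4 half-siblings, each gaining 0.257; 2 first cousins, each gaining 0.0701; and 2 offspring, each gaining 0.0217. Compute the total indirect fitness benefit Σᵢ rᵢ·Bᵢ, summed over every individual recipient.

0.296225

r to a half-sibling = 0.25 (half-sibs share one parent — one path of length 2: r = (1/2)^2 = 1/4).
r to a first cousin = 0.125 (first cousins share one grandparent pair — two paths of length 4: r = 2·(1/2)^4 = 1/8).
r to an offspring = 0.5 (one parent–offspring link: r = (1/2)^1 = 1/2).
Summing one r·B term per recipient: 4·0.25·0.257 + 2·0.125·0.0701 + 2·0.5·0.0217 = 0.296225.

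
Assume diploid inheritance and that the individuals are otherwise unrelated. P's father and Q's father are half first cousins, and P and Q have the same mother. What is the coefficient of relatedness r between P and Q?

With two independent routes of shared ancestry, r is the sum of the two contributions.
P and Q are related in two ways: half second cousins through their fathers (r = 1/64) and half-sibs through their shared mother (r = 1/4).
r = 1/64 + 1/4 = 0.265625.

0.265625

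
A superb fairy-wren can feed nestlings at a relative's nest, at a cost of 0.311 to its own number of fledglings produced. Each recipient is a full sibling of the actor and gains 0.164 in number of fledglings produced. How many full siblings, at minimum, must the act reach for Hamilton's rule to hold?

4

r to a full sibling = 1/2 (full sibs share both parents — two paths of length 2: r = 2·(1/2)^2 = 1/2).
Hamilton's rule: n·r·B > C  ⇒  n > C/(r·B) = 0.311/(0.5·0.164) = 3.793.
The smallest integer exceeding 3.793 is 4.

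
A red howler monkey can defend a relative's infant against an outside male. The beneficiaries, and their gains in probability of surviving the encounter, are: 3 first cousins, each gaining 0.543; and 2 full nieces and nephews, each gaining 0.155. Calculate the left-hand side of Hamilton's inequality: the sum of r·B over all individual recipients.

r to a first cousin = 1/8 (first cousins share one grandparent pair — two paths of length 4: r = 2·(1/2)^4 = 1/8).
r to a full niece or nephew = 1/4 (full aunt/uncle↔niece/nephew: two paths of length 3 through the shared grandparent pair: r = 2·(1/2)^3 = 1/4).
Summing one r·B term per recipient: 3·0.125·0.543 + 2·0.25·0.155 = 0.281125.

0.281125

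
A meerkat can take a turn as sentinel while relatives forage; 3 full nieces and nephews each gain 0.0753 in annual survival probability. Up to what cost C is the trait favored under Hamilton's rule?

r to a full niece or nephew = 0.25 (full aunt/uncle↔niece/nephew: two paths of length 3 through the shared grandparent pair: r = 2·(1/2)^3 = 1/4).
Hamilton's rule: n·r·B > C, so the trait is favored while C < n·r·B = 3·0.25·0.0753 = 0.056475.

0.056475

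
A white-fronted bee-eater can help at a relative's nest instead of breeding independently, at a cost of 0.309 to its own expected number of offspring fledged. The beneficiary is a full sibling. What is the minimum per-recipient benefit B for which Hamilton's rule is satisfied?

r to a full sibling = 1/2 (full sibs share both parents — two paths of length 2: r = 2·(1/2)^2 = 1/2).
Hamilton's rule with n recipients of equal r: n·r·B > C, so B > C/(n·r) = 0.309/(1·0.5) = 0.618.

0.618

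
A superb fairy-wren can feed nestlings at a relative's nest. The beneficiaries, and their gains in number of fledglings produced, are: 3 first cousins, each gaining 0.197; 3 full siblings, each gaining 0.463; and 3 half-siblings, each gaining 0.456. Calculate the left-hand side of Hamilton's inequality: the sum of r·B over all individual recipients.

r to a first cousin = 1/8 (first cousins share one grandparent pair — two paths of length 4: r = 2·(1/2)^4 = 1/8).
r to a full sibling = 1/2 (full sibs share both parents — two paths of length 2: r = 2·(1/2)^2 = 1/2).
r to a half-sibling = 0.25 (half-sibs share one parent — one path of length 2: r = (1/2)^2 = 1/4).
Summing one r·B term per recipient: 3·0.125·0.197 + 3·0.5·0.463 + 3·0.25·0.456 = 1.110375.

1.110375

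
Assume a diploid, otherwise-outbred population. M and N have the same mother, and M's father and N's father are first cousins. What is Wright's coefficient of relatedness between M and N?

0.28125

Relatedness sums over independent paths through distinct common ancestors.
M and N are related in two ways: half-sibs through their shared mother (r = 1/4) and second cousins through their fathers (r = 1/32).
r = 1/4 + 1/32 = 0.28125.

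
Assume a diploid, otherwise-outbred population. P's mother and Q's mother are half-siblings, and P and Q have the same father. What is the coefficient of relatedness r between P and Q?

0.3125

Independent pedigree routes through distinct common ancestors add.
P and Q are related in two ways: half first cousins through their mothers (r = 1/16) and half-sibs through their shared father (r = 1/4).
r = 1/16 + 1/4 = 5/16 = 0.3125.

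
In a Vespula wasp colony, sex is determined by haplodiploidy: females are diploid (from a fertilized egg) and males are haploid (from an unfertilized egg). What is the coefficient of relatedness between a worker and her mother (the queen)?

One meiotic link between diploid queen and diploid daughter: r = 1/2.

0.5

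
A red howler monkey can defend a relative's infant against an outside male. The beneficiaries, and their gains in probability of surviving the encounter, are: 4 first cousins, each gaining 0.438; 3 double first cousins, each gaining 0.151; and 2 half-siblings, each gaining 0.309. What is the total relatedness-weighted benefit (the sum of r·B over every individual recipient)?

r to a first cousin = 1/8 (first cousins share one grandparent pair — two paths of length 4: r = 2·(1/2)^4 = 1/8).
r to a double first cousin = 1/4 (double first cousins share both grandparent pairs — four paths of length 4: r = 4·(1/2)^4 = 1/4).
r to a half-sibling = 1/4 (half-sibs share one parent — one path of length 2: r = (1/2)^2 = 1/4).
Summing one r·B term per recipient: 4·0.125·0.438 + 3·0.25·0.151 + 2·0.25·0.309 = 0.48675.

0.48675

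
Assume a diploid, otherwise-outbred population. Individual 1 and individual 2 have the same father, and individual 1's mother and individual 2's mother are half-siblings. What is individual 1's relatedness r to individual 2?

Wright's path rule: contributions from independent ancestry routes add.
Individual 1 and individual 2 are related in two ways: half-sibs through their shared father (r = 1/4) and half first cousins through their mothers (r = 1/16).
r = 1/4 + 1/16 = 0.3125.

0.3125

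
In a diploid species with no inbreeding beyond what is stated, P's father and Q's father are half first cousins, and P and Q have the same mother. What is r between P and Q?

0.265625

Relatedness sums over independent paths through distinct common ancestors.
P and Q are related in two ways: half second cousins through their fathers (r = 1/64) and half-sibs through their shared mother (r = 1/4).
r = 1/64 + 1/4 = 0.265625.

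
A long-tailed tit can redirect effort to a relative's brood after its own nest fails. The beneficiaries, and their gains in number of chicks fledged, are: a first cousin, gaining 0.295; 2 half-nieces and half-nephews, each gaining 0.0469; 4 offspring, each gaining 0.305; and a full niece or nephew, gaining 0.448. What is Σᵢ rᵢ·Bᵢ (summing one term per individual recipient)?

r to a first cousin = 0.125 (first cousins share one grandparent pair — two paths of length 4: r = 2·(1/2)^4 = 1/8).
r to a half-niece or half-nephew = 1/8 (half-aunt/uncle↔niece/nephew: one path of length 3: r = (1/2)^3 = 1/8).
r to an offspring = 1/2 (one parent–offspring link: r = (1/2)^1 = 1/2).
r to a full niece or nephew = 0.25 (full aunt/uncle↔niece/nephew: two paths of length 3 through the shared grandparent pair: r = 2·(1/2)^3 = 1/4).
Summing one r·B term per recipient: 1·0.125·0.295 + 2·0.125·0.0469 + 4·0.5·0.305 + 1·0.25·0.448 = 0.7706.

0.7706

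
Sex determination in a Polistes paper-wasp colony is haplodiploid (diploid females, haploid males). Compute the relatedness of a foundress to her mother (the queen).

One meiotic link between diploid queen and diploid daughter: r = 1/2.

0.5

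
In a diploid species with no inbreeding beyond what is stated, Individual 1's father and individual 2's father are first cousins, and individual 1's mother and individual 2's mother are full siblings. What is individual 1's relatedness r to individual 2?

0.15625

Relatedness sums over independent paths through distinct common ancestors.
Individual 1 and individual 2 are related in two ways: second cousins through their fathers (r = 1/32) and first cousins through their mothers (r = 1/8).
r = 1/32 + 1/8 = 0.15625.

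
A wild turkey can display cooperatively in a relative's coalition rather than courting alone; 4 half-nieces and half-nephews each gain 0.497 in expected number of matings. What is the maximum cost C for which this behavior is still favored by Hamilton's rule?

r to a half-niece or half-nephew = 1/8 (half-aunt/uncle↔niece/nephew: one path of length 3: r = (1/2)^3 = 1/8).
Hamilton's rule: n·r·B > C, so the trait is favored while C < n·r·B = 4·0.125·0.497 = 0.2485.

0.2485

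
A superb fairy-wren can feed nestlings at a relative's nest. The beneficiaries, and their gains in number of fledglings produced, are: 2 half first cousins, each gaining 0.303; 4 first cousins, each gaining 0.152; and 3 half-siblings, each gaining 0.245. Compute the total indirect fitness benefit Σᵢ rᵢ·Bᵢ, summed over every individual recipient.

r to a half first cousin = 0.0625 (half first cousins share one grandparent — one path of length 4: r = (1/2)^4 = 1/16).
r to a first cousin = 1/8 (first cousins share one grandparent pair — two paths of length 4: r = 2·(1/2)^4 = 1/8).
r to a half-sibling = 0.25 (half-sibs share one parent — one path of length 2: r = (1/2)^2 = 1/4).
Summing one r·B term per recipient: 2·0.0625·0.303 + 4·0.125·0.152 + 3·0.25·0.245 = 0.297625.

0.297625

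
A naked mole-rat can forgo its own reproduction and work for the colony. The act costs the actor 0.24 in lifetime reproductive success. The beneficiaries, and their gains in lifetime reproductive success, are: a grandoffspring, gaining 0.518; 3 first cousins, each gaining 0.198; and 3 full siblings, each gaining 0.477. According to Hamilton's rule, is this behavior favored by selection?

Yes

Hamilton's rule: the trait is favored when the sum of r·B over every recipient exceeds the actor's cost C.
r to a grandoffspring = 1/4 (two parent–offspring links: r = (1/2)^2 = 1/4).
r to a first cousin = 0.125 (first cousins share one grandparent pair — two paths of length 4: r = 2·(1/2)^4 = 1/8).
r to a full sibling = 0.5 (full sibs share both parents — two paths of length 2: r = 2·(1/2)^2 = 1/2).
Summing one r·B term per recipient: 1·0.25·0.518 + 3·0.125·0.198 + 3·0.5·0.477 = 0.91925.
0.91925 > 0.24: the indirect benefit exceeds the cost.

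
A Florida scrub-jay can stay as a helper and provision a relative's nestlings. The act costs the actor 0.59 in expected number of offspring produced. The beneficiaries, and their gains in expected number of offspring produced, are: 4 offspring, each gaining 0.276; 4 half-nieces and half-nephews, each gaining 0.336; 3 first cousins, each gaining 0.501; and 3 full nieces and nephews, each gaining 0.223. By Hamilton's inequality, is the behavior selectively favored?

Hamilton's rule: the trait is favored when the sum of r·B over every recipient exceeds the actor's cost C.
r to an offspring = 1/2 (one parent–offspring link: r = (1/2)^1 = 1/2).
r to a half-niece or half-nephew = 1/8 (half-aunt/uncle↔niece/nephew: one path of length 3: r = (1/2)^3 = 1/8).
r to a first cousin = 1/8 (first cousins share one grandparent pair — two paths of length 4: r = 2·(1/2)^4 = 1/8).
r to a full niece or nephew = 0.25 (full aunt/uncle↔niece/nephew: two paths of length 3 through the shared grandparent pair: r = 2·(1/2)^3 = 1/4).
Summing one r·B term per recipient: 4·0.5·0.276 + 4·0.125·0.336 + 3·0.125·0.501 + 3·0.25·0.223 = 1.075125.
1.075125 > 0.59: the indirect benefit exceeds the cost.

Yes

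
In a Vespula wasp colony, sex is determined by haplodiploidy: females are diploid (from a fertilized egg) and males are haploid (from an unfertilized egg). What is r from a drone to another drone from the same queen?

Haploid brothers each carry a random half of the queen's diploid genome, so on average they share half: r = 1/2.

0.5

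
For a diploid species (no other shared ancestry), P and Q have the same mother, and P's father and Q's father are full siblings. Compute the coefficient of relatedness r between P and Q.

With two independent routes of shared ancestry, r is the sum of the two contributions.
P and Q are related in two ways: half-sibs through their shared mother (r = 1/4) and first cousins through their fathers (r = 1/8).
r = 1/4 + 1/8 = 0.375.

0.375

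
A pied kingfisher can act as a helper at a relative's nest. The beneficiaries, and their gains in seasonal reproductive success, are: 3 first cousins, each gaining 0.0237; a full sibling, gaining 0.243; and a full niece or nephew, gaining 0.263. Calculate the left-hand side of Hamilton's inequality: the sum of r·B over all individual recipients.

r to a first cousin = 1/8 (first cousins share one grandparent pair — two paths of length 4: r = 2·(1/2)^4 = 1/8).
r to a full sibling = 0.5 (full sibs share both parents — two paths of length 2: r = 2·(1/2)^2 = 1/2).
r to a full niece or nephew = 1/4 (full aunt/uncle↔niece/nephew: two paths of length 3 through the shared grandparent pair: r = 2·(1/2)^3 = 1/4).
Summing one r·B term per recipient: 3·0.125·0.0237 + 1·0.5·0.243 + 1·0.25·0.263 = 0.1961375.

0.1961375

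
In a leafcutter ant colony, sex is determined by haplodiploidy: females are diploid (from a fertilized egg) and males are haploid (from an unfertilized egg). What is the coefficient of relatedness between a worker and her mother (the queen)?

0.5

One meiotic link between diploid queen and diploid daughter: r = 1/2.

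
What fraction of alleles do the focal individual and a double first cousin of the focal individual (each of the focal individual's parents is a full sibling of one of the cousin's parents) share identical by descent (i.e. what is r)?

0.25

Each parent–offspring link contributes a factor of 1/2, and independent paths through distinct common ancestors add.
Double first cousins share both grandparent pairs — four paths of length 4: r = 4·(1/2)^4 = 1/4.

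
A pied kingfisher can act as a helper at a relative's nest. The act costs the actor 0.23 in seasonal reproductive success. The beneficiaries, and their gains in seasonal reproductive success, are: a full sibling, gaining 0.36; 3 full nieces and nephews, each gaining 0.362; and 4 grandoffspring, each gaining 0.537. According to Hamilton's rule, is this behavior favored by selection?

Yes

Hamilton's rule: the trait is favored when the sum of r·B over every recipient exceeds the actor's cost C.
r to a full sibling = 1/2 (full sibs share both parents — two paths of length 2: r = 2·(1/2)^2 = 1/2).
r to a full niece or nephew = 1/4 (full aunt/uncle↔niece/nephew: two paths of length 3 through the shared grandparent pair: r = 2·(1/2)^3 = 1/4).
r to a grandoffspring = 1/4 (two parent–offspring links: r = (1/2)^2 = 1/4).
Summing one r·B term per recipient: 1·0.5·0.36 + 3·0.25·0.362 + 4·0.25·0.537 = 0.9885.
0.9885 > 0.23: the indirect benefit exceeds the cost.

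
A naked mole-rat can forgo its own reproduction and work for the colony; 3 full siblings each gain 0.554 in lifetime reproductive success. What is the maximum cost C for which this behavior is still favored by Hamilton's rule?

0.831

r to a full sibling = 1/2 (full sibs share both parents — two paths of length 2: r = 2·(1/2)^2 = 1/2).
Hamilton's rule: n·r·B > C, so the trait is favored while C < n·r·B = 3·0.5·0.554 = 0.831.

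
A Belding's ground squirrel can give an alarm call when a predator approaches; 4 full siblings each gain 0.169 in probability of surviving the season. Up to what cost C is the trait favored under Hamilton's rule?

0.338

r to a full sibling = 0.5 (full sibs share both parents — two paths of length 2: r = 2·(1/2)^2 = 1/2).
Hamilton's rule: n·r·B > C, so the trait is favored while C < n·r·B = 4·0.5·0.169 = 0.338.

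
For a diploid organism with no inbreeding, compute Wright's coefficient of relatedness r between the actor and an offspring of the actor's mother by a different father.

0.25

Each parent–offspring link contributes a factor of 1/2, and independent paths through distinct common ancestors add.
Half-sibs share one parent — one path of length 2: r = (1/2)^2 = 1/4.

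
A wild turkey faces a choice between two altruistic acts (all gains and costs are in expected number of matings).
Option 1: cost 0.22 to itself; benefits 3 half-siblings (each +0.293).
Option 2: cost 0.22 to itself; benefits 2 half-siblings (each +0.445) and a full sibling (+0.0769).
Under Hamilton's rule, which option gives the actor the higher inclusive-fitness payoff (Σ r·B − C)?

Option 1: r to a half-sibling = 0.25.
Option 1: Σ r·B − C = (3·0.25·0.293) − 0.22 = -0.00025.
Option 2: r to a half-sibling = 0.25.
Option 2: r to a full sibling = 0.5.
Option 2: Σ r·B − C = (2·0.25·0.445 + 1·0.5·0.0769) − 0.22 = 0.04095.
Option 2 has the higher net inclusive-fitness payoff.

Option 2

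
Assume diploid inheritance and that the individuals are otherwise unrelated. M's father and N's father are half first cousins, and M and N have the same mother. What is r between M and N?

With two independent routes of shared ancestry, r is the sum of the two contributions.
M and N are related in two ways: half second cousins through their fathers (r = 1/64) and half-sibs through their shared mother (r = 1/4).
r = 1/64 + 1/4 = 0.265625.

0.265625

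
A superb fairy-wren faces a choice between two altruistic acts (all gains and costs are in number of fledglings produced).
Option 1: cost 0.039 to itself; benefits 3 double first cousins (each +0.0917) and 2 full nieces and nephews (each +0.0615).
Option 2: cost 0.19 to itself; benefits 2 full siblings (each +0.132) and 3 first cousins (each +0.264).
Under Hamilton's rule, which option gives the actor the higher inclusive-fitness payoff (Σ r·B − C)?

Option 1

Option 1: r to a double first cousin = 0.25.
Option 1: r to a full niece or nephew = 0.25.
Option 1: Σ r·B − C = (3·0.25·0.0917 + 2·0.25·0.0615) − 0.039 = 0.060525.
Option 2: r to a full sibling = 0.5.
Option 2: r to a first cousin = 0.125.
Option 2: Σ r·B − C = (2·0.5·0.132 + 3·0.125·0.264) − 0.19 = 0.041.
Option 1 has the higher net inclusive-fitness payoff.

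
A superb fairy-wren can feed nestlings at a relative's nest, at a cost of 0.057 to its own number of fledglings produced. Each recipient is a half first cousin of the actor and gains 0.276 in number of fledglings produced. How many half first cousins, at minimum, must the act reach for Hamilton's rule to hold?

4

r to a half first cousin = 1/16 (half first cousins share one grandparent — one path of length 4: r = (1/2)^4 = 1/16).
Hamilton's rule: n·r·B > C  ⇒  n > C/(r·B) = 0.057/(0.0625·0.276) = 3.304.
The smallest integer exceeding 3.304 is 4.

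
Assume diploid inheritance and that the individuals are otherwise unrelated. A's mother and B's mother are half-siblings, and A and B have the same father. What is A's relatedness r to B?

0.3125

Wright's path rule: contributions from independent ancestry routes add.
A and B are related in two ways: half first cousins through their mothers (r = 1/16) and half-sibs through their shared father (r = 1/4).
r = 1/16 + 1/4 = 0.3125.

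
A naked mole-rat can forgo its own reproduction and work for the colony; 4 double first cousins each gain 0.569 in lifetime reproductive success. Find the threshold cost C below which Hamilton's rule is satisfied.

0.569

r to a double first cousin = 0.25 (double first cousins share both grandparent pairs — four paths of length 4: r = 4·(1/2)^4 = 1/4).
Hamilton's rule: n·r·B > C, so the trait is favored while C < n·r·B = 4·0.25·0.569 = 0.569.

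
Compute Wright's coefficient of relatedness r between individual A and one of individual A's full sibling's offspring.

0.25

Each parent–offspring link contributes a factor of 1/2, and independent paths through distinct common ancestors add.
Full aunt/uncle↔niece/nephew: two paths of length 3 through the shared grandparent pair: r = 2·(1/2)^3 = 1/4.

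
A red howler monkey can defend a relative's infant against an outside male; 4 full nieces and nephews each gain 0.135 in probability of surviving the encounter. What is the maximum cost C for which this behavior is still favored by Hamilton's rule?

r to a full niece or nephew = 1/4 (full aunt/uncle↔niece/nephew: two paths of length 3 through the shared grandparent pair: r = 2·(1/2)^3 = 1/4).
Hamilton's rule: n·r·B > C, so the trait is favored while C < n·r·B = 4·0.25·0.135 = 0.135.

0.135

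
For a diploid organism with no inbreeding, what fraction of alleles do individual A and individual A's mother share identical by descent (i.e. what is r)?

0.5

Each parent–offspring link contributes a factor of 1/2, and independent paths through distinct common ancestors add.
One parent–offspring link: r = (1/2)^1 = 1/2.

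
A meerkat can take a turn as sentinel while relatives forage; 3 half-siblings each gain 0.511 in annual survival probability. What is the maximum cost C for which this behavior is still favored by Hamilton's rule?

r to a half-sibling = 0.25 (half-sibs share one parent — one path of length 2: r = (1/2)^2 = 1/4).
Hamilton's rule: n·r·B > C, so the trait is favored while C < n·r·B = 3·0.25·0.511 = 0.38325.

0.38325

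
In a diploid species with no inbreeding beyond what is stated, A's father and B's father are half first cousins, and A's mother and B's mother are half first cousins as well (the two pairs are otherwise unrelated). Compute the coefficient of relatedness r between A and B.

0.03125

Wright's path rule: contributions from independent ancestry routes add.
A and B are related in two ways: half second cousins through their fathers (r = 1/64) and half second cousins through their mothers (r = 1/64).
r = 1/64 + 1/64 = 1/32 = 0.03125.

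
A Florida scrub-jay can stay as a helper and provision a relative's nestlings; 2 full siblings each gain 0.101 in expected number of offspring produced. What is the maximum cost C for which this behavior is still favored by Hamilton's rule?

r to a full sibling = 1/2 (full sibs share both parents — two paths of length 2: r = 2·(1/2)^2 = 1/2).
Hamilton's rule: n·r·B > C, so the trait is favored while C < n·r·B = 2·0.5·0.101 = 0.101.

0.101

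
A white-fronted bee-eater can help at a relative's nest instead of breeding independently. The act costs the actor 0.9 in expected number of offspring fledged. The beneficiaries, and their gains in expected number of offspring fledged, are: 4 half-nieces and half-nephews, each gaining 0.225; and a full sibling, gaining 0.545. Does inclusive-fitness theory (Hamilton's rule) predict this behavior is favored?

Hamilton's rule: the trait is favored when the sum of r·B over every recipient exceeds the actor's cost C.
r to a half-niece or half-nephew = 1/8 (half-aunt/uncle↔niece/nephew: one path of length 3: r = (1/2)^3 = 1/8).
r to a full sibling = 0.5 (full sibs share both parents — two paths of length 2: r = 2·(1/2)^2 = 1/2).
Summing one r·B term per recipient: 4·0.125·0.225 + 1·0.5·0.545 = 0.385.
0.385 < 0.9: the indirect benefit is less than the cost.

No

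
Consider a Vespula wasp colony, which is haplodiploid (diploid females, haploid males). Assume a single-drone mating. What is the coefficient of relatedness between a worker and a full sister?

Haplodiploid full sisters inherit their father's entire haploid genome identically (contributing 1/2) and on average half of their mother's contribution (1/2 · 1/2 = 1/4); r = 1/2 + 1/4 = 3/4.

0.75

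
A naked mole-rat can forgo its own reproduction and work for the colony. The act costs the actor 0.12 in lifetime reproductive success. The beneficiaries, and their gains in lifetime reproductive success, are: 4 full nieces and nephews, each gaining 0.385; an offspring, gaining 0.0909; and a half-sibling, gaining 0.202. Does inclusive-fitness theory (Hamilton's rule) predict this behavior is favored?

Hamilton's rule: the trait is favored when the sum of r·B over every recipient exceeds the actor's cost C.
r to a full niece or nephew = 0.25 (full aunt/uncle↔niece/nephew: two paths of length 3 through the shared grandparent pair: r = 2·(1/2)^3 = 1/4).
r to an offspring = 0.5 (one parent–offspring link: r = (1/2)^1 = 1/2).
r to a half-sibling = 1/4 (half-sibs share one parent — one path of length 2: r = (1/2)^2 = 1/4).
Summing one r·B term per recipient: 4·0.25·0.385 + 1·0.5·0.0909 + 1·0.25·0.202 = 0.48095.
0.48095 > 0.12: the indirect benefit exceeds the cost.

Yes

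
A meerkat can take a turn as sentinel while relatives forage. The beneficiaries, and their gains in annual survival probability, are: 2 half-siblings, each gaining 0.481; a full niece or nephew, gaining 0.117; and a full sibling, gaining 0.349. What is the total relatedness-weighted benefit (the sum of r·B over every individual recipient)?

r to a half-sibling = 0.25 (half-sibs share one parent — one path of length 2: r = (1/2)^2 = 1/4).
r to a full niece or nephew = 0.25 (full aunt/uncle↔niece/nephew: two paths of length 3 through the shared grandparent pair: r = 2·(1/2)^3 = 1/4).
r to a full sibling = 1/2 (full sibs share both parents — two paths of length 2: r = 2·(1/2)^2 = 1/2).
Summing one r·B term per recipient: 2·0.25·0.481 + 1·0.25·0.117 + 1·0.5·0.349 = 0.44425.

0.44425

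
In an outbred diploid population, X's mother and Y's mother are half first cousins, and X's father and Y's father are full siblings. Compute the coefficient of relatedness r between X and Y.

0.140625

Wright's path rule: contributions from independent ancestry routes add.
X and Y are related in two ways: half second cousins through their mothers (r = 1/64) and first cousins through their fathers (r = 1/8).
r = 1/64 + 1/8 = 0.140625.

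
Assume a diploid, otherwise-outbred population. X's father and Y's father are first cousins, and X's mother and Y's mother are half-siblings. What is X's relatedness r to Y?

0.09375

Wright's path rule: contributions from independent ancestry routes add.
X and Y are related in two ways: second cousins through their fathers (r = 1/32) and half first cousins through their mothers (r = 1/16).
r = 1/32 + 1/16 = 0.09375.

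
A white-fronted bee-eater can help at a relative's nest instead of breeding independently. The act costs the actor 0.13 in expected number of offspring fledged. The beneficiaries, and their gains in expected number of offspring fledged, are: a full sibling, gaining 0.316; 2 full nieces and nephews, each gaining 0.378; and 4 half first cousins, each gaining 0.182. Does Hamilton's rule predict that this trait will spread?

Hamilton's rule: the trait is favored when the sum of r·B over every recipient exceeds the actor's cost C.
r to a full sibling = 0.5 (full sibs share both parents — two paths of length 2: r = 2·(1/2)^2 = 1/2).
r to a full niece or nephew = 0.25 (full aunt/uncle↔niece/nephew: two paths of length 3 through the shared grandparent pair: r = 2·(1/2)^3 = 1/4).
r to a half first cousin = 0.0625 (half first cousins share one grandparent — one path of length 4: r = (1/2)^4 = 1/16).
Summing one r·B term per recipient: 1·0.5·0.316 + 2·0.25·0.378 + 4·0.0625·0.182 = 0.3925.
0.3925 > 0.13: the indirect benefit exceeds the cost.

Yes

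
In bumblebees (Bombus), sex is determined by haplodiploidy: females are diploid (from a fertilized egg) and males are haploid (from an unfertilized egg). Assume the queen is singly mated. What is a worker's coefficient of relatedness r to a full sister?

0.75

Haplodiploid full sisters inherit their father's entire haploid genome identically (contributing 1/2) and on average half of their mother's contribution (1/2 · 1/2 = 1/4); r = 1/2 + 1/4 = 3/4.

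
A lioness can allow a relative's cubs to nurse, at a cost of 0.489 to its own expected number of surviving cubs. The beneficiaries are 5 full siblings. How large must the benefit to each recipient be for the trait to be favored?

0.1956

r to a full sibling = 1/2 (full sibs share both parents — two paths of length 2: r = 2·(1/2)^2 = 1/2).
Hamilton's rule with n recipients of equal r: n·r·B > C, so B > C/(n·r) = 0.489/(5·0.5) = 0.1956.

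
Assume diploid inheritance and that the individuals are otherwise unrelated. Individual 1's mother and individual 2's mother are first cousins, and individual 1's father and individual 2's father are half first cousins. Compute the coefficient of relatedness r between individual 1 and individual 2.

0.046875

Wright's path rule: contributions from independent ancestry routes add.
Individual 1 and individual 2 are related in two ways: second cousins through their mothers (r = 1/32) and half second cousins through their fathers (r = 1/64).
r = 1/32 + 1/64 = 3/64 = 0.046875.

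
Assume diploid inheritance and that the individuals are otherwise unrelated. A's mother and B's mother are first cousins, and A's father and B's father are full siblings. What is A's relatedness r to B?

0.15625

With two independent routes of shared ancestry, r is the sum of the two contributions.
A and B are related in two ways: second cousins through their mothers (r = 1/32) and first cousins through their fathers (r = 1/8).
r = 1/32 + 1/8 = 0.15625.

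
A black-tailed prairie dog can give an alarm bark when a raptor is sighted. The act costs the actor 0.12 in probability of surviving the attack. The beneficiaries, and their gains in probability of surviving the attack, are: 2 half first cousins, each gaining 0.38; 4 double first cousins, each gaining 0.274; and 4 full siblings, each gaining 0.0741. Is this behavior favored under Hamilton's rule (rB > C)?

Yes

Hamilton's rule: the trait is favored when the sum of r·B over every recipient exceeds the actor's cost C.
r to a half first cousin = 0.0625 (half first cousins share one grandparent — one path of length 4: r = (1/2)^4 = 1/16).
r to a double first cousin = 1/4 (double first cousins share both grandparent pairs — four paths of length 4: r = 4·(1/2)^4 = 1/4).
r to a full sibling = 0.5 (full sibs share both parents — two paths of length 2: r = 2·(1/2)^2 = 1/2).
Summing one r·B term per recipient: 2·0.0625·0.38 + 4·0.25·0.274 + 4·0.5·0.0741 = 0.4697.
0.4697 > 0.12: the indirect benefit exceeds the cost.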